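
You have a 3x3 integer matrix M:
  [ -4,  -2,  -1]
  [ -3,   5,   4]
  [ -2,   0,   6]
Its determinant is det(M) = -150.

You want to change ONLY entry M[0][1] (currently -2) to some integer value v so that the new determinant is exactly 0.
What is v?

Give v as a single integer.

Answer: 13

Derivation:
det is linear in entry M[0][1]: det = old_det + (v - -2) * C_01
Cofactor C_01 = 10
Want det = 0: -150 + (v - -2) * 10 = 0
  (v - -2) = 150 / 10 = 15
  v = -2 + (15) = 13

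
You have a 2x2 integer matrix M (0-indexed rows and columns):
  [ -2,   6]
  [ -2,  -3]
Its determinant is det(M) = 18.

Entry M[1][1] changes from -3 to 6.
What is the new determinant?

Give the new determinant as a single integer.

det is linear in row 1: changing M[1][1] by delta changes det by delta * cofactor(1,1).
Cofactor C_11 = (-1)^(1+1) * minor(1,1) = -2
Entry delta = 6 - -3 = 9
Det delta = 9 * -2 = -18
New det = 18 + -18 = 0

Answer: 0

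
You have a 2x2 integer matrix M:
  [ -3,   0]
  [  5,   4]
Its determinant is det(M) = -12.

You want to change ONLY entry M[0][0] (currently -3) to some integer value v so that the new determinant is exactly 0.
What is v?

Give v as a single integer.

Answer: 0

Derivation:
det is linear in entry M[0][0]: det = old_det + (v - -3) * C_00
Cofactor C_00 = 4
Want det = 0: -12 + (v - -3) * 4 = 0
  (v - -3) = 12 / 4 = 3
  v = -3 + (3) = 0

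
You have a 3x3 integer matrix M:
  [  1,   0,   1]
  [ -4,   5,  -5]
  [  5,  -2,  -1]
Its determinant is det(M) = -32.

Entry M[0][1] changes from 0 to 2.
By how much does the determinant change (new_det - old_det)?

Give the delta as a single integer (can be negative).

Answer: -58

Derivation:
Cofactor C_01 = -29
Entry delta = 2 - 0 = 2
Det delta = entry_delta * cofactor = 2 * -29 = -58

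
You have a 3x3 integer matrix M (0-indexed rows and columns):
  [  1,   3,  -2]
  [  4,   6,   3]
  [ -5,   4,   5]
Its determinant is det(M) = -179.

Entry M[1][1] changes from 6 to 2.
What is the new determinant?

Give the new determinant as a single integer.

det is linear in row 1: changing M[1][1] by delta changes det by delta * cofactor(1,1).
Cofactor C_11 = (-1)^(1+1) * minor(1,1) = -5
Entry delta = 2 - 6 = -4
Det delta = -4 * -5 = 20
New det = -179 + 20 = -159

Answer: -159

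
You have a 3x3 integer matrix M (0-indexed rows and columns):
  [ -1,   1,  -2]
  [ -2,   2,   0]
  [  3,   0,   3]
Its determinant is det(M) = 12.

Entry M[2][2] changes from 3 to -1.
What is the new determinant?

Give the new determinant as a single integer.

Answer: 12

Derivation:
det is linear in row 2: changing M[2][2] by delta changes det by delta * cofactor(2,2).
Cofactor C_22 = (-1)^(2+2) * minor(2,2) = 0
Entry delta = -1 - 3 = -4
Det delta = -4 * 0 = 0
New det = 12 + 0 = 12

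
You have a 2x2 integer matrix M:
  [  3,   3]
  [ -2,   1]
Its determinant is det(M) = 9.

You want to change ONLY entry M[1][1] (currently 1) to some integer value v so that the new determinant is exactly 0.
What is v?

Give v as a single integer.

Answer: -2

Derivation:
det is linear in entry M[1][1]: det = old_det + (v - 1) * C_11
Cofactor C_11 = 3
Want det = 0: 9 + (v - 1) * 3 = 0
  (v - 1) = -9 / 3 = -3
  v = 1 + (-3) = -2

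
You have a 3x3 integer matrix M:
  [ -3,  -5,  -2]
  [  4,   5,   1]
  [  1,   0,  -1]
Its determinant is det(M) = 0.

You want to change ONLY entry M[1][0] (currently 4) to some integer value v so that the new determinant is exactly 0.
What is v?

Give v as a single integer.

Answer: 4

Derivation:
det is linear in entry M[1][0]: det = old_det + (v - 4) * C_10
Cofactor C_10 = -5
Want det = 0: 0 + (v - 4) * -5 = 0
  (v - 4) = 0 / -5 = 0
  v = 4 + (0) = 4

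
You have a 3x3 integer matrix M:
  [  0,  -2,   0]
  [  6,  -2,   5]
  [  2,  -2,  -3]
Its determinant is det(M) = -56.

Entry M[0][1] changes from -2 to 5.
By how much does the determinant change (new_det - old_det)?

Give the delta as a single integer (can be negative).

Answer: 196

Derivation:
Cofactor C_01 = 28
Entry delta = 5 - -2 = 7
Det delta = entry_delta * cofactor = 7 * 28 = 196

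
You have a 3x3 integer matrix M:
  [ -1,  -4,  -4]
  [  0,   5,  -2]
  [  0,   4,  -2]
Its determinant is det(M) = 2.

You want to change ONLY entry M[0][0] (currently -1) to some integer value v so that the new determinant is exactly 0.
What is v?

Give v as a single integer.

det is linear in entry M[0][0]: det = old_det + (v - -1) * C_00
Cofactor C_00 = -2
Want det = 0: 2 + (v - -1) * -2 = 0
  (v - -1) = -2 / -2 = 1
  v = -1 + (1) = 0

Answer: 0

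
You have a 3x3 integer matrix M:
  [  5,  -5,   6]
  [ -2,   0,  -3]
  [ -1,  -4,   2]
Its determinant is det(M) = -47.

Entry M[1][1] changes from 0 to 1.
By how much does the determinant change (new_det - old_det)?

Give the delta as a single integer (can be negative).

Answer: 16

Derivation:
Cofactor C_11 = 16
Entry delta = 1 - 0 = 1
Det delta = entry_delta * cofactor = 1 * 16 = 16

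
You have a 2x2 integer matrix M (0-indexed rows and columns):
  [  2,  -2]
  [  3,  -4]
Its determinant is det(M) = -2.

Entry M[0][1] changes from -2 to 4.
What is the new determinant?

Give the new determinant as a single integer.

Answer: -20

Derivation:
det is linear in row 0: changing M[0][1] by delta changes det by delta * cofactor(0,1).
Cofactor C_01 = (-1)^(0+1) * minor(0,1) = -3
Entry delta = 4 - -2 = 6
Det delta = 6 * -3 = -18
New det = -2 + -18 = -20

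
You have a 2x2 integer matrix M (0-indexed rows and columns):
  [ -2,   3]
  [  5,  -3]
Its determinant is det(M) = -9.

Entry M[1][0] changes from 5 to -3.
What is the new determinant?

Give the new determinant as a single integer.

det is linear in row 1: changing M[1][0] by delta changes det by delta * cofactor(1,0).
Cofactor C_10 = (-1)^(1+0) * minor(1,0) = -3
Entry delta = -3 - 5 = -8
Det delta = -8 * -3 = 24
New det = -9 + 24 = 15

Answer: 15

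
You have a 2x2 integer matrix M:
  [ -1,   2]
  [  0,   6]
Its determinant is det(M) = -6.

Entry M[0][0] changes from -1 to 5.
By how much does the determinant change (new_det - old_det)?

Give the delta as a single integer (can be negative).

Cofactor C_00 = 6
Entry delta = 5 - -1 = 6
Det delta = entry_delta * cofactor = 6 * 6 = 36

Answer: 36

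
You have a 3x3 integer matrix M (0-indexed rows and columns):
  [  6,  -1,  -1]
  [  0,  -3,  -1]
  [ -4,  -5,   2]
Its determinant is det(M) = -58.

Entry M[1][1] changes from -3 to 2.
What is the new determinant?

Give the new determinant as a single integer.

Answer: -18

Derivation:
det is linear in row 1: changing M[1][1] by delta changes det by delta * cofactor(1,1).
Cofactor C_11 = (-1)^(1+1) * minor(1,1) = 8
Entry delta = 2 - -3 = 5
Det delta = 5 * 8 = 40
New det = -58 + 40 = -18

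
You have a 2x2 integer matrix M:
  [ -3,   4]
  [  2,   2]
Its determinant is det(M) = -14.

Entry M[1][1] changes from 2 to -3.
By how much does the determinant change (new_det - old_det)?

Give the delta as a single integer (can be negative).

Cofactor C_11 = -3
Entry delta = -3 - 2 = -5
Det delta = entry_delta * cofactor = -5 * -3 = 15

Answer: 15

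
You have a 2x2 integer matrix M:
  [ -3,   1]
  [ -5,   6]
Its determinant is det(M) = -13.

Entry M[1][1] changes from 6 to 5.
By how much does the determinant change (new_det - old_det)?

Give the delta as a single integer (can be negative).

Cofactor C_11 = -3
Entry delta = 5 - 6 = -1
Det delta = entry_delta * cofactor = -1 * -3 = 3

Answer: 3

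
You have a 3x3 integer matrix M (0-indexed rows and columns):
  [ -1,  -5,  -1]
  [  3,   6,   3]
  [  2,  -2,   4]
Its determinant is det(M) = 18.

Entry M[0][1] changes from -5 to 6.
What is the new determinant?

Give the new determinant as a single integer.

det is linear in row 0: changing M[0][1] by delta changes det by delta * cofactor(0,1).
Cofactor C_01 = (-1)^(0+1) * minor(0,1) = -6
Entry delta = 6 - -5 = 11
Det delta = 11 * -6 = -66
New det = 18 + -66 = -48

Answer: -48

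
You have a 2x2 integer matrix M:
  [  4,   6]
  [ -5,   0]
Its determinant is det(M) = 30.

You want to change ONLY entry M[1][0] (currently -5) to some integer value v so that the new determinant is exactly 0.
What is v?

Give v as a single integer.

det is linear in entry M[1][0]: det = old_det + (v - -5) * C_10
Cofactor C_10 = -6
Want det = 0: 30 + (v - -5) * -6 = 0
  (v - -5) = -30 / -6 = 5
  v = -5 + (5) = 0

Answer: 0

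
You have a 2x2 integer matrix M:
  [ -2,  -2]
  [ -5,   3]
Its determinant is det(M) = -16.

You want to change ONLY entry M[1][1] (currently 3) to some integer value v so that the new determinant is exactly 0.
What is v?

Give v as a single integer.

det is linear in entry M[1][1]: det = old_det + (v - 3) * C_11
Cofactor C_11 = -2
Want det = 0: -16 + (v - 3) * -2 = 0
  (v - 3) = 16 / -2 = -8
  v = 3 + (-8) = -5

Answer: -5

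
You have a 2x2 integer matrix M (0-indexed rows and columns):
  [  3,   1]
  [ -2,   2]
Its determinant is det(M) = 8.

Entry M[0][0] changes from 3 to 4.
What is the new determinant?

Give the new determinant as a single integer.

det is linear in row 0: changing M[0][0] by delta changes det by delta * cofactor(0,0).
Cofactor C_00 = (-1)^(0+0) * minor(0,0) = 2
Entry delta = 4 - 3 = 1
Det delta = 1 * 2 = 2
New det = 8 + 2 = 10

Answer: 10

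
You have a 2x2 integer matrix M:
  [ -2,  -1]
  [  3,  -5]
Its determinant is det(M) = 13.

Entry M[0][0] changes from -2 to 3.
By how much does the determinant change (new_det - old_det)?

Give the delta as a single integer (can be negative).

Cofactor C_00 = -5
Entry delta = 3 - -2 = 5
Det delta = entry_delta * cofactor = 5 * -5 = -25

Answer: -25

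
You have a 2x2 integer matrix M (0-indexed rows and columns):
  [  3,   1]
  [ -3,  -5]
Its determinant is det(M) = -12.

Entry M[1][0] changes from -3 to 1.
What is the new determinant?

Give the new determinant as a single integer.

det is linear in row 1: changing M[1][0] by delta changes det by delta * cofactor(1,0).
Cofactor C_10 = (-1)^(1+0) * minor(1,0) = -1
Entry delta = 1 - -3 = 4
Det delta = 4 * -1 = -4
New det = -12 + -4 = -16

Answer: -16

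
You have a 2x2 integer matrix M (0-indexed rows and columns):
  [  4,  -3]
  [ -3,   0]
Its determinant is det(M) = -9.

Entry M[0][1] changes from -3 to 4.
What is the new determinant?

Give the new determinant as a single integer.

Answer: 12

Derivation:
det is linear in row 0: changing M[0][1] by delta changes det by delta * cofactor(0,1).
Cofactor C_01 = (-1)^(0+1) * minor(0,1) = 3
Entry delta = 4 - -3 = 7
Det delta = 7 * 3 = 21
New det = -9 + 21 = 12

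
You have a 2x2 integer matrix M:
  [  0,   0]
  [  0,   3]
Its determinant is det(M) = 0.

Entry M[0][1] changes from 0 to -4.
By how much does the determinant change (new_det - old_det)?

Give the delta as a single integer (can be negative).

Answer: 0

Derivation:
Cofactor C_01 = 0
Entry delta = -4 - 0 = -4
Det delta = entry_delta * cofactor = -4 * 0 = 0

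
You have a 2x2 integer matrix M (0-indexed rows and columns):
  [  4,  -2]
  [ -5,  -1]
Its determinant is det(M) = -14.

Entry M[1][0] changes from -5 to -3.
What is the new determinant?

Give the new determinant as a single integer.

Answer: -10

Derivation:
det is linear in row 1: changing M[1][0] by delta changes det by delta * cofactor(1,0).
Cofactor C_10 = (-1)^(1+0) * minor(1,0) = 2
Entry delta = -3 - -5 = 2
Det delta = 2 * 2 = 4
New det = -14 + 4 = -10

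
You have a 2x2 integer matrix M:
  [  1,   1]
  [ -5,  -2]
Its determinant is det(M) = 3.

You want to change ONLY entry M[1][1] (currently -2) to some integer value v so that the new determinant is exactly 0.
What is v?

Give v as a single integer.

Answer: -5

Derivation:
det is linear in entry M[1][1]: det = old_det + (v - -2) * C_11
Cofactor C_11 = 1
Want det = 0: 3 + (v - -2) * 1 = 0
  (v - -2) = -3 / 1 = -3
  v = -2 + (-3) = -5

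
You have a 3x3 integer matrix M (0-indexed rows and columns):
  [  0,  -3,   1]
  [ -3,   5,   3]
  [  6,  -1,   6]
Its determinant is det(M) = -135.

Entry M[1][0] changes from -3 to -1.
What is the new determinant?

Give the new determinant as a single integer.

Answer: -101

Derivation:
det is linear in row 1: changing M[1][0] by delta changes det by delta * cofactor(1,0).
Cofactor C_10 = (-1)^(1+0) * minor(1,0) = 17
Entry delta = -1 - -3 = 2
Det delta = 2 * 17 = 34
New det = -135 + 34 = -101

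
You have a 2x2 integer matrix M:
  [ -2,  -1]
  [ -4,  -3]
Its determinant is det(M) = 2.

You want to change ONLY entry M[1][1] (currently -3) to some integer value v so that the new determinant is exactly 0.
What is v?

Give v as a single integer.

det is linear in entry M[1][1]: det = old_det + (v - -3) * C_11
Cofactor C_11 = -2
Want det = 0: 2 + (v - -3) * -2 = 0
  (v - -3) = -2 / -2 = 1
  v = -3 + (1) = -2

Answer: -2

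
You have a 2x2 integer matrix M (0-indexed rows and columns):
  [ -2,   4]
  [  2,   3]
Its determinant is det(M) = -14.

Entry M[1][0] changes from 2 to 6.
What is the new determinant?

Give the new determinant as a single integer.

Answer: -30

Derivation:
det is linear in row 1: changing M[1][0] by delta changes det by delta * cofactor(1,0).
Cofactor C_10 = (-1)^(1+0) * minor(1,0) = -4
Entry delta = 6 - 2 = 4
Det delta = 4 * -4 = -16
New det = -14 + -16 = -30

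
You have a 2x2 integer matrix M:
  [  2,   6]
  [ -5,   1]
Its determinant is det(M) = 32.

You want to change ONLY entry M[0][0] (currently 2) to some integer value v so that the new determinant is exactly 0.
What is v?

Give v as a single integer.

Answer: -30

Derivation:
det is linear in entry M[0][0]: det = old_det + (v - 2) * C_00
Cofactor C_00 = 1
Want det = 0: 32 + (v - 2) * 1 = 0
  (v - 2) = -32 / 1 = -32
  v = 2 + (-32) = -30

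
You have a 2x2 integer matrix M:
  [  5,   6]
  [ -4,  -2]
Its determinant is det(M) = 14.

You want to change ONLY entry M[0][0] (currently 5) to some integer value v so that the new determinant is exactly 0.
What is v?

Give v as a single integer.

det is linear in entry M[0][0]: det = old_det + (v - 5) * C_00
Cofactor C_00 = -2
Want det = 0: 14 + (v - 5) * -2 = 0
  (v - 5) = -14 / -2 = 7
  v = 5 + (7) = 12

Answer: 12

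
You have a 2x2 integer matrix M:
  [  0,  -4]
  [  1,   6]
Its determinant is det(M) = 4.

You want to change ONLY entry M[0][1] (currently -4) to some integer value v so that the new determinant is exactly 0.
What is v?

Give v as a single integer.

det is linear in entry M[0][1]: det = old_det + (v - -4) * C_01
Cofactor C_01 = -1
Want det = 0: 4 + (v - -4) * -1 = 0
  (v - -4) = -4 / -1 = 4
  v = -4 + (4) = 0

Answer: 0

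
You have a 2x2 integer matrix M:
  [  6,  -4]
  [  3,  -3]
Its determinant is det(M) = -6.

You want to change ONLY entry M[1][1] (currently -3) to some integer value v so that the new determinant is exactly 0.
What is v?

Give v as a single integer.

Answer: -2

Derivation:
det is linear in entry M[1][1]: det = old_det + (v - -3) * C_11
Cofactor C_11 = 6
Want det = 0: -6 + (v - -3) * 6 = 0
  (v - -3) = 6 / 6 = 1
  v = -3 + (1) = -2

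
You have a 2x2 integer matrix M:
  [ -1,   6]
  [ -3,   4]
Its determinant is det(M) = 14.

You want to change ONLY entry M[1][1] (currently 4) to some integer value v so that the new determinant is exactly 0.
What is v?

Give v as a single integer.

Answer: 18

Derivation:
det is linear in entry M[1][1]: det = old_det + (v - 4) * C_11
Cofactor C_11 = -1
Want det = 0: 14 + (v - 4) * -1 = 0
  (v - 4) = -14 / -1 = 14
  v = 4 + (14) = 18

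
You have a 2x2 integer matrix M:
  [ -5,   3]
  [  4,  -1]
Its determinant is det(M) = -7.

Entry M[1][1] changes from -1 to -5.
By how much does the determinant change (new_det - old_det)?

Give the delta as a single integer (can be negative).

Cofactor C_11 = -5
Entry delta = -5 - -1 = -4
Det delta = entry_delta * cofactor = -4 * -5 = 20

Answer: 20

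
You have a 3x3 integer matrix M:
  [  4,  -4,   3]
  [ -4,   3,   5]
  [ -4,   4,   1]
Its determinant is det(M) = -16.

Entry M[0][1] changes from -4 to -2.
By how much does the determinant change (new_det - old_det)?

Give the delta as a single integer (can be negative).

Cofactor C_01 = -16
Entry delta = -2 - -4 = 2
Det delta = entry_delta * cofactor = 2 * -16 = -32

Answer: -32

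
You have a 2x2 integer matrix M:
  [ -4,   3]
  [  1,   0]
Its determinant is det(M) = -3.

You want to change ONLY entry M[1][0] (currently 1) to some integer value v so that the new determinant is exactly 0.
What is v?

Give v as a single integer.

det is linear in entry M[1][0]: det = old_det + (v - 1) * C_10
Cofactor C_10 = -3
Want det = 0: -3 + (v - 1) * -3 = 0
  (v - 1) = 3 / -3 = -1
  v = 1 + (-1) = 0

Answer: 0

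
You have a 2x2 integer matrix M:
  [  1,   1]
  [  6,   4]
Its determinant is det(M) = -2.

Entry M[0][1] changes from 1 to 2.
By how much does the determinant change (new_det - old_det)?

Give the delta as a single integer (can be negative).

Cofactor C_01 = -6
Entry delta = 2 - 1 = 1
Det delta = entry_delta * cofactor = 1 * -6 = -6

Answer: -6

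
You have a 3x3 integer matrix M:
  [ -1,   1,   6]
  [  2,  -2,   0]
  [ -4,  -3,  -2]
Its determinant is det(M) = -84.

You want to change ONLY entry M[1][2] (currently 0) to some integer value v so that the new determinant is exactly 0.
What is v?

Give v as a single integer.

det is linear in entry M[1][2]: det = old_det + (v - 0) * C_12
Cofactor C_12 = -7
Want det = 0: -84 + (v - 0) * -7 = 0
  (v - 0) = 84 / -7 = -12
  v = 0 + (-12) = -12

Answer: -12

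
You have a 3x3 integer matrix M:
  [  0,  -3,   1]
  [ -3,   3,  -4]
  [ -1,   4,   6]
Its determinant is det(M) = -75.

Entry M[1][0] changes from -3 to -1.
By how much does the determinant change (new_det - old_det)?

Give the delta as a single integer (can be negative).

Cofactor C_10 = 22
Entry delta = -1 - -3 = 2
Det delta = entry_delta * cofactor = 2 * 22 = 44

Answer: 44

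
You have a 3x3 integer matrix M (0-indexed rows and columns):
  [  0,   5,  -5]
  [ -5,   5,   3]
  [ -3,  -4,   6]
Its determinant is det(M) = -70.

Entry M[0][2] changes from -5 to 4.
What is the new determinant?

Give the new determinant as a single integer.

det is linear in row 0: changing M[0][2] by delta changes det by delta * cofactor(0,2).
Cofactor C_02 = (-1)^(0+2) * minor(0,2) = 35
Entry delta = 4 - -5 = 9
Det delta = 9 * 35 = 315
New det = -70 + 315 = 245

Answer: 245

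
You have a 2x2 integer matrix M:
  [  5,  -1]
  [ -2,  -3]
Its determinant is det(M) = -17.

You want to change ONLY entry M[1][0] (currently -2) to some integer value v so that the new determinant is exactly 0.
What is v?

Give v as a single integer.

Answer: 15

Derivation:
det is linear in entry M[1][0]: det = old_det + (v - -2) * C_10
Cofactor C_10 = 1
Want det = 0: -17 + (v - -2) * 1 = 0
  (v - -2) = 17 / 1 = 17
  v = -2 + (17) = 15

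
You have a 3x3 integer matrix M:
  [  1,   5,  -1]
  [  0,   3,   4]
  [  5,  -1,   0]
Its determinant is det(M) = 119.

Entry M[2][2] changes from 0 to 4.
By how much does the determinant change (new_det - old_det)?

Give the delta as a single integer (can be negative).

Answer: 12

Derivation:
Cofactor C_22 = 3
Entry delta = 4 - 0 = 4
Det delta = entry_delta * cofactor = 4 * 3 = 12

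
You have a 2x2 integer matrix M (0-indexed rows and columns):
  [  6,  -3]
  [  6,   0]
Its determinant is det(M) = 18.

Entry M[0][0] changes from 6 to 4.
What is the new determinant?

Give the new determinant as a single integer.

det is linear in row 0: changing M[0][0] by delta changes det by delta * cofactor(0,0).
Cofactor C_00 = (-1)^(0+0) * minor(0,0) = 0
Entry delta = 4 - 6 = -2
Det delta = -2 * 0 = 0
New det = 18 + 0 = 18

Answer: 18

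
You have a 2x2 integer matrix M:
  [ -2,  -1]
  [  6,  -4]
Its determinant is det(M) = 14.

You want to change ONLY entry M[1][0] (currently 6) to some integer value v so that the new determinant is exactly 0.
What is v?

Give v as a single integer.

det is linear in entry M[1][0]: det = old_det + (v - 6) * C_10
Cofactor C_10 = 1
Want det = 0: 14 + (v - 6) * 1 = 0
  (v - 6) = -14 / 1 = -14
  v = 6 + (-14) = -8

Answer: -8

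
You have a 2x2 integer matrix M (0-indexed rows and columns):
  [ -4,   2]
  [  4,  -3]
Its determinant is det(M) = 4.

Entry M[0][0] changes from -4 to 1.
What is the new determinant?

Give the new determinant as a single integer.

det is linear in row 0: changing M[0][0] by delta changes det by delta * cofactor(0,0).
Cofactor C_00 = (-1)^(0+0) * minor(0,0) = -3
Entry delta = 1 - -4 = 5
Det delta = 5 * -3 = -15
New det = 4 + -15 = -11

Answer: -11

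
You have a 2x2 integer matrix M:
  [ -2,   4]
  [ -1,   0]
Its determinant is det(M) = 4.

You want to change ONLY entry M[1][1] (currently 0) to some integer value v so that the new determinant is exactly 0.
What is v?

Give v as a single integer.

det is linear in entry M[1][1]: det = old_det + (v - 0) * C_11
Cofactor C_11 = -2
Want det = 0: 4 + (v - 0) * -2 = 0
  (v - 0) = -4 / -2 = 2
  v = 0 + (2) = 2

Answer: 2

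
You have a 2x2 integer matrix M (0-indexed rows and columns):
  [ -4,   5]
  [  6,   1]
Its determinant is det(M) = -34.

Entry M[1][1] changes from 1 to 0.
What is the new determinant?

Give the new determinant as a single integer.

det is linear in row 1: changing M[1][1] by delta changes det by delta * cofactor(1,1).
Cofactor C_11 = (-1)^(1+1) * minor(1,1) = -4
Entry delta = 0 - 1 = -1
Det delta = -1 * -4 = 4
New det = -34 + 4 = -30

Answer: -30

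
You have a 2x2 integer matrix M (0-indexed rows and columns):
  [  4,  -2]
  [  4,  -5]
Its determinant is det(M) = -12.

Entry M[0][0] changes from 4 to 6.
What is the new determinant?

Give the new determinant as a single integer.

Answer: -22

Derivation:
det is linear in row 0: changing M[0][0] by delta changes det by delta * cofactor(0,0).
Cofactor C_00 = (-1)^(0+0) * minor(0,0) = -5
Entry delta = 6 - 4 = 2
Det delta = 2 * -5 = -10
New det = -12 + -10 = -22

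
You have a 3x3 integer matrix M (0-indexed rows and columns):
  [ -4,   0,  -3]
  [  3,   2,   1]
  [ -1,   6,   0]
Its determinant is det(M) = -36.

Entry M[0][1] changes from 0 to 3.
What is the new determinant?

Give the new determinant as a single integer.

Answer: -39

Derivation:
det is linear in row 0: changing M[0][1] by delta changes det by delta * cofactor(0,1).
Cofactor C_01 = (-1)^(0+1) * minor(0,1) = -1
Entry delta = 3 - 0 = 3
Det delta = 3 * -1 = -3
New det = -36 + -3 = -39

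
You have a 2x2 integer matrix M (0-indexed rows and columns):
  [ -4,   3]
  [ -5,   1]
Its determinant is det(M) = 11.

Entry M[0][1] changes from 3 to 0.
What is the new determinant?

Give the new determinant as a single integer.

det is linear in row 0: changing M[0][1] by delta changes det by delta * cofactor(0,1).
Cofactor C_01 = (-1)^(0+1) * minor(0,1) = 5
Entry delta = 0 - 3 = -3
Det delta = -3 * 5 = -15
New det = 11 + -15 = -4

Answer: -4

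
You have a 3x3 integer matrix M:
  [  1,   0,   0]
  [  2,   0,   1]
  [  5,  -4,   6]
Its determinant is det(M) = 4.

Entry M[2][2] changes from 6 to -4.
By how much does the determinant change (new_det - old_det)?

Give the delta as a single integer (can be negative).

Answer: 0

Derivation:
Cofactor C_22 = 0
Entry delta = -4 - 6 = -10
Det delta = entry_delta * cofactor = -10 * 0 = 0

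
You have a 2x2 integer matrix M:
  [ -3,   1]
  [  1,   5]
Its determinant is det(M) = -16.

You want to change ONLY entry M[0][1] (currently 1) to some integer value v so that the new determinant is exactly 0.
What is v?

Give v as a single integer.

Answer: -15

Derivation:
det is linear in entry M[0][1]: det = old_det + (v - 1) * C_01
Cofactor C_01 = -1
Want det = 0: -16 + (v - 1) * -1 = 0
  (v - 1) = 16 / -1 = -16
  v = 1 + (-16) = -15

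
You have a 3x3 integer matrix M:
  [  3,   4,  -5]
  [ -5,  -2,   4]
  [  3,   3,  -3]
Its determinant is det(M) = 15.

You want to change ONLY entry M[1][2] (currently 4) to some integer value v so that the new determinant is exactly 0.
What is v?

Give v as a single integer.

Answer: -1

Derivation:
det is linear in entry M[1][2]: det = old_det + (v - 4) * C_12
Cofactor C_12 = 3
Want det = 0: 15 + (v - 4) * 3 = 0
  (v - 4) = -15 / 3 = -5
  v = 4 + (-5) = -1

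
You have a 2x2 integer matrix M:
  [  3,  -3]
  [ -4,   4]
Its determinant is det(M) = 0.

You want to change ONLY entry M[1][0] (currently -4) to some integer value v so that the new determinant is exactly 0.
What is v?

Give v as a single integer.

det is linear in entry M[1][0]: det = old_det + (v - -4) * C_10
Cofactor C_10 = 3
Want det = 0: 0 + (v - -4) * 3 = 0
  (v - -4) = 0 / 3 = 0
  v = -4 + (0) = -4

Answer: -4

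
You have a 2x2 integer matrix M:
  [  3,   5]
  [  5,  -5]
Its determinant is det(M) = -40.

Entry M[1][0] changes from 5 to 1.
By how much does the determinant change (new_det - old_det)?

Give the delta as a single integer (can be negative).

Answer: 20

Derivation:
Cofactor C_10 = -5
Entry delta = 1 - 5 = -4
Det delta = entry_delta * cofactor = -4 * -5 = 20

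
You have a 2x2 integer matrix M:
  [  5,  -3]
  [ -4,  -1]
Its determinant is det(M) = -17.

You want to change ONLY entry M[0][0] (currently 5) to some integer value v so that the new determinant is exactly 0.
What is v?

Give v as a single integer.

Answer: -12

Derivation:
det is linear in entry M[0][0]: det = old_det + (v - 5) * C_00
Cofactor C_00 = -1
Want det = 0: -17 + (v - 5) * -1 = 0
  (v - 5) = 17 / -1 = -17
  v = 5 + (-17) = -12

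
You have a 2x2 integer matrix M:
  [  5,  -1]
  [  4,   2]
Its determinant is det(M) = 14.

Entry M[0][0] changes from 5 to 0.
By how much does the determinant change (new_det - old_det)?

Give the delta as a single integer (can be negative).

Cofactor C_00 = 2
Entry delta = 0 - 5 = -5
Det delta = entry_delta * cofactor = -5 * 2 = -10

Answer: -10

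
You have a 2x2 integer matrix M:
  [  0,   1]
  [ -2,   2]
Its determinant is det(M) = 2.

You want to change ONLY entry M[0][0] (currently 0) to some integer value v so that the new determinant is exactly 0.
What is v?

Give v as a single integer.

Answer: -1

Derivation:
det is linear in entry M[0][0]: det = old_det + (v - 0) * C_00
Cofactor C_00 = 2
Want det = 0: 2 + (v - 0) * 2 = 0
  (v - 0) = -2 / 2 = -1
  v = 0 + (-1) = -1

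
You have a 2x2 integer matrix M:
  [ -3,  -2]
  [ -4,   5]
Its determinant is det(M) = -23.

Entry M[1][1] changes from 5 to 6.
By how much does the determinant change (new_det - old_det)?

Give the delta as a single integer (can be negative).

Cofactor C_11 = -3
Entry delta = 6 - 5 = 1
Det delta = entry_delta * cofactor = 1 * -3 = -3

Answer: -3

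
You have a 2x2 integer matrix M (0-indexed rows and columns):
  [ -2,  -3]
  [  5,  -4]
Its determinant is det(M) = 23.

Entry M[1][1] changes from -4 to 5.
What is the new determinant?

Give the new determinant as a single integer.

det is linear in row 1: changing M[1][1] by delta changes det by delta * cofactor(1,1).
Cofactor C_11 = (-1)^(1+1) * minor(1,1) = -2
Entry delta = 5 - -4 = 9
Det delta = 9 * -2 = -18
New det = 23 + -18 = 5

Answer: 5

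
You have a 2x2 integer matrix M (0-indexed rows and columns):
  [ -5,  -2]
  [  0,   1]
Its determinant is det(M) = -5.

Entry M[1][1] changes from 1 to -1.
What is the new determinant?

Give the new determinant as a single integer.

det is linear in row 1: changing M[1][1] by delta changes det by delta * cofactor(1,1).
Cofactor C_11 = (-1)^(1+1) * minor(1,1) = -5
Entry delta = -1 - 1 = -2
Det delta = -2 * -5 = 10
New det = -5 + 10 = 5

Answer: 5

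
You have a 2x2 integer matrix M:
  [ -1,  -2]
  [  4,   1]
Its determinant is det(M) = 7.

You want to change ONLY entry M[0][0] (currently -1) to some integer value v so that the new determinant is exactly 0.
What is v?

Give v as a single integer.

det is linear in entry M[0][0]: det = old_det + (v - -1) * C_00
Cofactor C_00 = 1
Want det = 0: 7 + (v - -1) * 1 = 0
  (v - -1) = -7 / 1 = -7
  v = -1 + (-7) = -8

Answer: -8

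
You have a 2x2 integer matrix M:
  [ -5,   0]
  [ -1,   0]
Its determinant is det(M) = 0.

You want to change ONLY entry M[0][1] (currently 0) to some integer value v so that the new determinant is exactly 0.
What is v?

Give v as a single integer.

Answer: 0

Derivation:
det is linear in entry M[0][1]: det = old_det + (v - 0) * C_01
Cofactor C_01 = 1
Want det = 0: 0 + (v - 0) * 1 = 0
  (v - 0) = 0 / 1 = 0
  v = 0 + (0) = 0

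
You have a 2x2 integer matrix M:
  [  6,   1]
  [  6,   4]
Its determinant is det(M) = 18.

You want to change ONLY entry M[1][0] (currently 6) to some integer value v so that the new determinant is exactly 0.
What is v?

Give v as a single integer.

det is linear in entry M[1][0]: det = old_det + (v - 6) * C_10
Cofactor C_10 = -1
Want det = 0: 18 + (v - 6) * -1 = 0
  (v - 6) = -18 / -1 = 18
  v = 6 + (18) = 24

Answer: 24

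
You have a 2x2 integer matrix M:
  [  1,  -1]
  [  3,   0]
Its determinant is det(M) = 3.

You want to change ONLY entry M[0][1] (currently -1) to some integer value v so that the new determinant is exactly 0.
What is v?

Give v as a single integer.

Answer: 0

Derivation:
det is linear in entry M[0][1]: det = old_det + (v - -1) * C_01
Cofactor C_01 = -3
Want det = 0: 3 + (v - -1) * -3 = 0
  (v - -1) = -3 / -3 = 1
  v = -1 + (1) = 0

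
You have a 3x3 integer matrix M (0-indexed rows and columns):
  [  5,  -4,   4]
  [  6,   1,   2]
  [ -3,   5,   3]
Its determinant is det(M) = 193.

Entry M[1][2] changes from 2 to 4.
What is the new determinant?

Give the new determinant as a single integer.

Answer: 167

Derivation:
det is linear in row 1: changing M[1][2] by delta changes det by delta * cofactor(1,2).
Cofactor C_12 = (-1)^(1+2) * minor(1,2) = -13
Entry delta = 4 - 2 = 2
Det delta = 2 * -13 = -26
New det = 193 + -26 = 167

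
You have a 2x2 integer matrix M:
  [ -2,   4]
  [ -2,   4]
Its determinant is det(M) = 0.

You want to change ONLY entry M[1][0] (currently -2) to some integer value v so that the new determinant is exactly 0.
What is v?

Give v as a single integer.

det is linear in entry M[1][0]: det = old_det + (v - -2) * C_10
Cofactor C_10 = -4
Want det = 0: 0 + (v - -2) * -4 = 0
  (v - -2) = 0 / -4 = 0
  v = -2 + (0) = -2

Answer: -2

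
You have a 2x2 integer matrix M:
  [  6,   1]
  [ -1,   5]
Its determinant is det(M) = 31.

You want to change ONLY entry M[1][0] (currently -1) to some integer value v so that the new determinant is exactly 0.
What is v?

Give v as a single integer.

Answer: 30

Derivation:
det is linear in entry M[1][0]: det = old_det + (v - -1) * C_10
Cofactor C_10 = -1
Want det = 0: 31 + (v - -1) * -1 = 0
  (v - -1) = -31 / -1 = 31
  v = -1 + (31) = 30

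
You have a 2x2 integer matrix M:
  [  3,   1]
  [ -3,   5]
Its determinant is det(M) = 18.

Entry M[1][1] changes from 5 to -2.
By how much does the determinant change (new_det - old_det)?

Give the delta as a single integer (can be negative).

Answer: -21

Derivation:
Cofactor C_11 = 3
Entry delta = -2 - 5 = -7
Det delta = entry_delta * cofactor = -7 * 3 = -21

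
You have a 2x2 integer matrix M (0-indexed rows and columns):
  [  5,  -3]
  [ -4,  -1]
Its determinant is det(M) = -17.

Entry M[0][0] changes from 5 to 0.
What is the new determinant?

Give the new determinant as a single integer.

Answer: -12

Derivation:
det is linear in row 0: changing M[0][0] by delta changes det by delta * cofactor(0,0).
Cofactor C_00 = (-1)^(0+0) * minor(0,0) = -1
Entry delta = 0 - 5 = -5
Det delta = -5 * -1 = 5
New det = -17 + 5 = -12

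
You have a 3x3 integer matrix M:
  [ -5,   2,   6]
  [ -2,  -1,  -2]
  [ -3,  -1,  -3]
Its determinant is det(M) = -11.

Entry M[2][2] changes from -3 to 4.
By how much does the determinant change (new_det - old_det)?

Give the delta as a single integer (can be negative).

Cofactor C_22 = 9
Entry delta = 4 - -3 = 7
Det delta = entry_delta * cofactor = 7 * 9 = 63

Answer: 63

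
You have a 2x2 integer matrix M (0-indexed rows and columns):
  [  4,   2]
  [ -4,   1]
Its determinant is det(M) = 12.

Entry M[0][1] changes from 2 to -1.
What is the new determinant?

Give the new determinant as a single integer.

Answer: 0

Derivation:
det is linear in row 0: changing M[0][1] by delta changes det by delta * cofactor(0,1).
Cofactor C_01 = (-1)^(0+1) * minor(0,1) = 4
Entry delta = -1 - 2 = -3
Det delta = -3 * 4 = -12
New det = 12 + -12 = 0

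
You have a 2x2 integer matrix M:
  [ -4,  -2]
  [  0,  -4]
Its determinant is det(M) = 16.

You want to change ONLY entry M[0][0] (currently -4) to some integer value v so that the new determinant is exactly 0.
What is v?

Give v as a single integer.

Answer: 0

Derivation:
det is linear in entry M[0][0]: det = old_det + (v - -4) * C_00
Cofactor C_00 = -4
Want det = 0: 16 + (v - -4) * -4 = 0
  (v - -4) = -16 / -4 = 4
  v = -4 + (4) = 0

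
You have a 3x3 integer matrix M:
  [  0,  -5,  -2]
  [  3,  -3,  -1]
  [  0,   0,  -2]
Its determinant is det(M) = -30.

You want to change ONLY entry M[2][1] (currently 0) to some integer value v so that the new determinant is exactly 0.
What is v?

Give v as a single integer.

det is linear in entry M[2][1]: det = old_det + (v - 0) * C_21
Cofactor C_21 = -6
Want det = 0: -30 + (v - 0) * -6 = 0
  (v - 0) = 30 / -6 = -5
  v = 0 + (-5) = -5

Answer: -5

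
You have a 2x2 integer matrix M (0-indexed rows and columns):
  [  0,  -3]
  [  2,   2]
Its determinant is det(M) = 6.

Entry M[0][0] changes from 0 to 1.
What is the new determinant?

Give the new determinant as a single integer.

Answer: 8

Derivation:
det is linear in row 0: changing M[0][0] by delta changes det by delta * cofactor(0,0).
Cofactor C_00 = (-1)^(0+0) * minor(0,0) = 2
Entry delta = 1 - 0 = 1
Det delta = 1 * 2 = 2
New det = 6 + 2 = 8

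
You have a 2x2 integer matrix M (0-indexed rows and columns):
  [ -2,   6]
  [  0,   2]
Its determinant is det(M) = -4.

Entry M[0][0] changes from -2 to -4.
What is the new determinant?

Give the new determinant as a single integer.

Answer: -8

Derivation:
det is linear in row 0: changing M[0][0] by delta changes det by delta * cofactor(0,0).
Cofactor C_00 = (-1)^(0+0) * minor(0,0) = 2
Entry delta = -4 - -2 = -2
Det delta = -2 * 2 = -4
New det = -4 + -4 = -8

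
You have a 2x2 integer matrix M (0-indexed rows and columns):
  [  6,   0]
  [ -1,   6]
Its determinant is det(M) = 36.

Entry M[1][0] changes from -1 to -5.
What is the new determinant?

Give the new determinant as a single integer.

det is linear in row 1: changing M[1][0] by delta changes det by delta * cofactor(1,0).
Cofactor C_10 = (-1)^(1+0) * minor(1,0) = 0
Entry delta = -5 - -1 = -4
Det delta = -4 * 0 = 0
New det = 36 + 0 = 36

Answer: 36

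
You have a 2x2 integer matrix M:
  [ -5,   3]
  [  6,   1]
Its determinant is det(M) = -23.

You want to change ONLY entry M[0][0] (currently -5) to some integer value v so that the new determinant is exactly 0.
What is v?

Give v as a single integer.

Answer: 18

Derivation:
det is linear in entry M[0][0]: det = old_det + (v - -5) * C_00
Cofactor C_00 = 1
Want det = 0: -23 + (v - -5) * 1 = 0
  (v - -5) = 23 / 1 = 23
  v = -5 + (23) = 18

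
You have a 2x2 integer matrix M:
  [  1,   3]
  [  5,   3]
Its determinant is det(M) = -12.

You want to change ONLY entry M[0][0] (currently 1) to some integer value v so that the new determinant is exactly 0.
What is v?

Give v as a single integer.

Answer: 5

Derivation:
det is linear in entry M[0][0]: det = old_det + (v - 1) * C_00
Cofactor C_00 = 3
Want det = 0: -12 + (v - 1) * 3 = 0
  (v - 1) = 12 / 3 = 4
  v = 1 + (4) = 5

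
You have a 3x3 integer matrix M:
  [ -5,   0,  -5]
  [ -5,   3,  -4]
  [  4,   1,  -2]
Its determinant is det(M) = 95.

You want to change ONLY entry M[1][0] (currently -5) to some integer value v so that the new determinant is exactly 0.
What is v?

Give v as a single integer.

Answer: 14

Derivation:
det is linear in entry M[1][0]: det = old_det + (v - -5) * C_10
Cofactor C_10 = -5
Want det = 0: 95 + (v - -5) * -5 = 0
  (v - -5) = -95 / -5 = 19
  v = -5 + (19) = 14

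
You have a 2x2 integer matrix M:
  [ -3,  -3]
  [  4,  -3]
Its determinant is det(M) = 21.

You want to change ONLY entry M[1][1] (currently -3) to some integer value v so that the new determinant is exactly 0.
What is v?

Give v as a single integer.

det is linear in entry M[1][1]: det = old_det + (v - -3) * C_11
Cofactor C_11 = -3
Want det = 0: 21 + (v - -3) * -3 = 0
  (v - -3) = -21 / -3 = 7
  v = -3 + (7) = 4

Answer: 4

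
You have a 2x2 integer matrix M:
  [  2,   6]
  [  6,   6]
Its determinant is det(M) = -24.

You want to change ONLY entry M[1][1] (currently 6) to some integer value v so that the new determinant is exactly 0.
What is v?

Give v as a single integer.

Answer: 18

Derivation:
det is linear in entry M[1][1]: det = old_det + (v - 6) * C_11
Cofactor C_11 = 2
Want det = 0: -24 + (v - 6) * 2 = 0
  (v - 6) = 24 / 2 = 12
  v = 6 + (12) = 18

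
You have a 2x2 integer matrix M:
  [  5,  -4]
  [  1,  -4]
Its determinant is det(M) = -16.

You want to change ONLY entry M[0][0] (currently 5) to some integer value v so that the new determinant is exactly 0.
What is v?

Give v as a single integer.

Answer: 1

Derivation:
det is linear in entry M[0][0]: det = old_det + (v - 5) * C_00
Cofactor C_00 = -4
Want det = 0: -16 + (v - 5) * -4 = 0
  (v - 5) = 16 / -4 = -4
  v = 5 + (-4) = 1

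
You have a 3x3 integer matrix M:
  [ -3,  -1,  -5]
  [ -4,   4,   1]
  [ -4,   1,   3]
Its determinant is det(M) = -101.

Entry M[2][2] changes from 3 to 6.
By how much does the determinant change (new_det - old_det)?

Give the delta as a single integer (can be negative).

Answer: -48

Derivation:
Cofactor C_22 = -16
Entry delta = 6 - 3 = 3
Det delta = entry_delta * cofactor = 3 * -16 = -48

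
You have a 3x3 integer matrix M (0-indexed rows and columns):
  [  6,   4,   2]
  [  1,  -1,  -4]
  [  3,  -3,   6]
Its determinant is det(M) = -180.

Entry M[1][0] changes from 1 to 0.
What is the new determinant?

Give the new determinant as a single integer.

Answer: -150

Derivation:
det is linear in row 1: changing M[1][0] by delta changes det by delta * cofactor(1,0).
Cofactor C_10 = (-1)^(1+0) * minor(1,0) = -30
Entry delta = 0 - 1 = -1
Det delta = -1 * -30 = 30
New det = -180 + 30 = -150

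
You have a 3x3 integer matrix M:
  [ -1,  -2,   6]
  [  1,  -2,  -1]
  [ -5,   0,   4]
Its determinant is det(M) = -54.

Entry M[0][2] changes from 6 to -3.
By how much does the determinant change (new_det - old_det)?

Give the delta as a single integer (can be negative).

Answer: 90

Derivation:
Cofactor C_02 = -10
Entry delta = -3 - 6 = -9
Det delta = entry_delta * cofactor = -9 * -10 = 90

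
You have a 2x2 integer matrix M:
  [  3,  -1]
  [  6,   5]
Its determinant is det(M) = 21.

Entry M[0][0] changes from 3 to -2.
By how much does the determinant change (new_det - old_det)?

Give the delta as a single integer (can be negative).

Answer: -25

Derivation:
Cofactor C_00 = 5
Entry delta = -2 - 3 = -5
Det delta = entry_delta * cofactor = -5 * 5 = -25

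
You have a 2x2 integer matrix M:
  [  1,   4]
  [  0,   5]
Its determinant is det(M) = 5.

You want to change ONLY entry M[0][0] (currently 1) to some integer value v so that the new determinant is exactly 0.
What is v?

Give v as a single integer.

Answer: 0

Derivation:
det is linear in entry M[0][0]: det = old_det + (v - 1) * C_00
Cofactor C_00 = 5
Want det = 0: 5 + (v - 1) * 5 = 0
  (v - 1) = -5 / 5 = -1
  v = 1 + (-1) = 0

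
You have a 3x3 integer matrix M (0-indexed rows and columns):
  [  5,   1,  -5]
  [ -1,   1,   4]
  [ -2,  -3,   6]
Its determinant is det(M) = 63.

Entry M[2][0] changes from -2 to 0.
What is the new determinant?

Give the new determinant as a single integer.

Answer: 81

Derivation:
det is linear in row 2: changing M[2][0] by delta changes det by delta * cofactor(2,0).
Cofactor C_20 = (-1)^(2+0) * minor(2,0) = 9
Entry delta = 0 - -2 = 2
Det delta = 2 * 9 = 18
New det = 63 + 18 = 81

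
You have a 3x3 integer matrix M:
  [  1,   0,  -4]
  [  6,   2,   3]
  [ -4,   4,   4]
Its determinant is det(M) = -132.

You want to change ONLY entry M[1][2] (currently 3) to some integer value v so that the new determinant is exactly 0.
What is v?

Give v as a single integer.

Answer: -30

Derivation:
det is linear in entry M[1][2]: det = old_det + (v - 3) * C_12
Cofactor C_12 = -4
Want det = 0: -132 + (v - 3) * -4 = 0
  (v - 3) = 132 / -4 = -33
  v = 3 + (-33) = -30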